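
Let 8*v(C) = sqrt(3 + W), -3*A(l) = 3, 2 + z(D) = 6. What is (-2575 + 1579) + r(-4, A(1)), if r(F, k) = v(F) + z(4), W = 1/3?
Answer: -992 + sqrt(30)/24 ≈ -991.77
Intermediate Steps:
W = 1/3 (W = 1*(1/3) = 1/3 ≈ 0.33333)
z(D) = 4 (z(D) = -2 + 6 = 4)
A(l) = -1 (A(l) = -1/3*3 = -1)
v(C) = sqrt(30)/24 (v(C) = sqrt(3 + 1/3)/8 = sqrt(10/3)/8 = (sqrt(30)/3)/8 = sqrt(30)/24)
r(F, k) = 4 + sqrt(30)/24 (r(F, k) = sqrt(30)/24 + 4 = 4 + sqrt(30)/24)
(-2575 + 1579) + r(-4, A(1)) = (-2575 + 1579) + (4 + sqrt(30)/24) = -996 + (4 + sqrt(30)/24) = -992 + sqrt(30)/24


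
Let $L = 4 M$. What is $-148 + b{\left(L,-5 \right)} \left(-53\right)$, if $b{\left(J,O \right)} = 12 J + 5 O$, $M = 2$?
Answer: $-3911$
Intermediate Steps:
$L = 8$ ($L = 4 \cdot 2 = 8$)
$b{\left(J,O \right)} = 5 O + 12 J$
$-148 + b{\left(L,-5 \right)} \left(-53\right) = -148 + \left(5 \left(-5\right) + 12 \cdot 8\right) \left(-53\right) = -148 + \left(-25 + 96\right) \left(-53\right) = -148 + 71 \left(-53\right) = -148 - 3763 = -3911$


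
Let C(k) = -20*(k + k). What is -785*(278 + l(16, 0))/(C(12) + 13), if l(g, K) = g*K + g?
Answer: 230790/467 ≈ 494.20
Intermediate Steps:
l(g, K) = g + K*g (l(g, K) = K*g + g = g + K*g)
C(k) = -40*k
-785*(278 + l(16, 0))/(C(12) + 13) = -785*(278 + 16*(1 + 0))/(-40*12 + 13) = -785*(278 + 16*1)/(-480 + 13) = -785*(278 + 16)/(-467) = -230790*(-1)/467 = -785*(-294/467) = 230790/467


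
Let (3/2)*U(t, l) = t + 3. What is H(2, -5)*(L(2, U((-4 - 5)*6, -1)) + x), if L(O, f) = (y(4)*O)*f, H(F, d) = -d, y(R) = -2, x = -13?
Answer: 615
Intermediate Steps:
U(t, l) = 2 + 2*t/3 (U(t, l) = 2*(t + 3)/3 = 2*(3 + t)/3 = 2 + 2*t/3)
L(O, f) = -2*O*f (L(O, f) = (-2*O)*f = -2*O*f)
H(2, -5)*(L(2, U((-4 - 5)*6, -1)) + x) = (-1*(-5))*(-2*2*(2 + 2*((-4 - 5)*6)/3) - 13) = 5*(-2*2*(2 + 2*(-9*6)/3) - 13) = 5*(-2*2*(2 + (⅔)*(-54)) - 13) = 5*(-2*2*(2 - 36) - 13) = 5*(-2*2*(-34) - 13) = 5*(136 - 13) = 5*123 = 615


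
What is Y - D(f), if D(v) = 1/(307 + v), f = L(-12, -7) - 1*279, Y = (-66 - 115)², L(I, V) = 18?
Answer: 1507005/46 ≈ 32761.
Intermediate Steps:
Y = 32761 (Y = (-181)² = 32761)
f = -261 (f = 18 - 1*279 = 18 - 279 = -261)
Y - D(f) = 32761 - 1/(307 - 261) = 32761 - 1/46 = 1507005/46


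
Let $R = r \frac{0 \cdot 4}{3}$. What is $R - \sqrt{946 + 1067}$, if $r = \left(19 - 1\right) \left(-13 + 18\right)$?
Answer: $- \sqrt{2013} \approx -44.866$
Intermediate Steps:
$r = 90$ ($r = 18 \cdot 5 = 90$)
$R = 0$ ($R = 90 \frac{0 \cdot 4}{3} = 90 \cdot 0 \cdot \frac{1}{3} = 90 \cdot 0 = 0$)
$R - \sqrt{946 + 1067} = 0 - \sqrt{946 + 1067} = 0 - \sqrt{2013} = - \sqrt{2013}$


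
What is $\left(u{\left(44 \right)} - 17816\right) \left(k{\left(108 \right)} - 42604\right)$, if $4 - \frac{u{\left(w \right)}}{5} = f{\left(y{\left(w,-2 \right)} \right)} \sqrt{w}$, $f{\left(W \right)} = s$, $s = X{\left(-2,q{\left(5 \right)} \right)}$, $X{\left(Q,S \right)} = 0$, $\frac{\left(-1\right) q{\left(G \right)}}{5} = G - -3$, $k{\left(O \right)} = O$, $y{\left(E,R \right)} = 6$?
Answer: $756258816$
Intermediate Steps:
$q{\left(G \right)} = -15 - 5 G$ ($q{\left(G \right)} = - 5 \left(G - -3\right) = - 5 \left(G + 3\right) = - 5 \left(3 + G\right) = -15 - 5 G$)
$s = 0$
$f{\left(W \right)} = 0$
$u{\left(w \right)} = 20$ ($u{\left(w \right)} = 20 - 5 \cdot 0 \sqrt{w} = 20 - 0 = 20 + 0 = 20$)
$\left(u{\left(44 \right)} - 17816\right) \left(k{\left(108 \right)} - 42604\right) = \left(20 - 17816\right) \left(108 - 42604\right) = \left(-17796\right) \left(-42496\right) = 756258816$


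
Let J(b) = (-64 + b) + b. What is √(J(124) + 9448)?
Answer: 4*√602 ≈ 98.143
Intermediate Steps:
J(b) = -64 + 2*b
√(J(124) + 9448) = √((-64 + 2*124) + 9448) = √((-64 + 248) + 9448) = √(184 + 9448) = √9632 = 4*√602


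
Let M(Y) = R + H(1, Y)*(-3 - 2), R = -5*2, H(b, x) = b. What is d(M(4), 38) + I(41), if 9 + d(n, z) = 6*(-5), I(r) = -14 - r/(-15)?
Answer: -754/15 ≈ -50.267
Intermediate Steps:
R = -10
I(r) = -14 + r/15 (I(r) = -14 - r*(-1)/15 = -14 - (-1)*r/15 = -14 + r/15)
M(Y) = -15 (M(Y) = -10 + 1*(-3 - 2) = -10 + 1*(-5) = -10 - 5 = -15)
d(n, z) = -39 (d(n, z) = -9 + 6*(-5) = -9 - 30 = -39)
d(M(4), 38) + I(41) = -39 + (-14 + (1/15)*41) = -39 + (-14 + 41/15) = -39 - 169/15 = -754/15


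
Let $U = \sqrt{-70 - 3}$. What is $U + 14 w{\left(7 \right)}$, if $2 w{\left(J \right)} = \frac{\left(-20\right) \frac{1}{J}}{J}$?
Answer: $- \frac{20}{7} + i \sqrt{73} \approx -2.8571 + 8.544 i$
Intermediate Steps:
$U = i \sqrt{73}$ ($U = \sqrt{-73} = i \sqrt{73} \approx 8.544 i$)
$w{\left(J \right)} = - \frac{10}{J^{2}}$ ($w{\left(J \right)} = \frac{- \frac{20}{J} \frac{1}{J}}{2} = \frac{\left(-20\right) \frac{1}{J^{2}}}{2} = - \frac{10}{J^{2}}$)
$U + 14 w{\left(7 \right)} = i \sqrt{73} + 14 \left(- \frac{10}{49}\right) = i \sqrt{73} - \frac{20}{7} = - \frac{20}{7} + i \sqrt{73}$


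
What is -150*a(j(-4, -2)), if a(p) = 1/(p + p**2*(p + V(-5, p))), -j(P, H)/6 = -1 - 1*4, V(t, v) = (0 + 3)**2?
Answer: -5/1171 ≈ -0.0042699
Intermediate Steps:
V(t, v) = 9 (V(t, v) = 3**2 = 9)
j(P, H) = 30 (j(P, H) = -6*(-1 - 1*4) = -6*(-1 - 4) = -6*(-5) = 30)
a(p) = 1/(p + p**2*(9 + p)) (a(p) = 1/(p + p**2*(p + 9)) = 1/(p + p**2*(9 + p)))
-150*a(j(-4, -2)) = -150/(30*(1 + 30**2 + 9*30)) = -5/(1 + 900 + 270) = -5/1171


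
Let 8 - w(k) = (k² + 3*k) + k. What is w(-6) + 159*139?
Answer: 22097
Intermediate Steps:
w(k) = 8 - k² - 4*k (w(k) = 8 - ((k² + 3*k) + k) = 8 - (k² + 4*k) = 8 + (-k² - 4*k) = 8 - k² - 4*k)
w(-6) + 159*139 = (8 - 1*(-6)² - 4*(-6)) + 159*139 = (8 - 1*36 + 24) + 22101 = (8 - 36 + 24) + 22101 = -4 + 22101 = 22097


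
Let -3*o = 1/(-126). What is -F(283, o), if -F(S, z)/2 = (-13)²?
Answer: 338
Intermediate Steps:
o = 1/378 (o = -⅓/(-126) = -⅓*(-1/126) = 1/378 ≈ 0.0026455)
F(S, z) = -338 (F(S, z) = -2*(-13)² = -2*169 = -338)
-F(283, o) = -1*(-338) = 338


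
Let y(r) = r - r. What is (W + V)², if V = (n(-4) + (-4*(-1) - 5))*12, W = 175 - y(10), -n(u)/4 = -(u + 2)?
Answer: 4489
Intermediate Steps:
y(r) = 0
n(u) = 8 + 4*u (n(u) = -(-4)*(u + 2) = -(-4)*(2 + u) = -4*(-2 - u) = 8 + 4*u)
W = 175 (W = 175 - 1*0 = 175 + 0 = 175)
V = -108 (V = ((8 + 4*(-4)) + (-4*(-1) - 5))*12 = ((8 - 16) + (4 - 5))*12 = (-8 - 1)*12 = -9*12 = -108)
(W + V)² = (175 - 108)² = 67² = 4489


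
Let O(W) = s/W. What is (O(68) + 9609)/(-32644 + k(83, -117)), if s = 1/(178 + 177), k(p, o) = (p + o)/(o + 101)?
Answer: -66274646/225135675 ≈ -0.29438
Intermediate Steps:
k(p, o) = (o + p)/(101 + o)
s = 1/355 ≈ 0.0028169
O(W) = 1/(355*W)
(O(68) + 9609)/(-32644 + k(83, -117)) = ((1/355)/68 + 9609)/(-32644 + (-117 + 83)/(101 - 117)) = ((1/355)*(1/68) + 9609)/(-32644 - 34/(-16)) = (1/24140 + 9609)/(-32644 - 1/16*(-34)) = 231961261/(24140*(-32644 + 17/8)) = 231961261/(24140*(-261135/8)) = (231961261/24140)*(-8/261135) = -66274646/225135675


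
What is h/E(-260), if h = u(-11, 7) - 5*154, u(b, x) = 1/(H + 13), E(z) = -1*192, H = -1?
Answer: 9239/2304 ≈ 4.0100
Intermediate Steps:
E(z) = -192
u(b, x) = 1/12 (u(b, x) = 1/(-1 + 13) = 1/12)
h = -9239/12 (h = 1/12 - 5*154 = 1/12 - 770 = -9239/12 ≈ -769.92)
h/E(-260) = -9239/12/(-192) = -9239/12*(-1/192) = 9239/2304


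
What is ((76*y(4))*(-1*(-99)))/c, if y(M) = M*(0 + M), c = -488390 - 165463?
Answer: -40128/217951 ≈ -0.18411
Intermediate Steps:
c = -653853
y(M) = M² (y(M) = M*M = M²)
((76*y(4))*(-1*(-99)))/c = ((76*4²)*(-1*(-99)))/(-653853) = ((76*16)*99)*(-1/653853) = (1216*99)*(-1/653853) = 120384*(-1/653853) = -40128/217951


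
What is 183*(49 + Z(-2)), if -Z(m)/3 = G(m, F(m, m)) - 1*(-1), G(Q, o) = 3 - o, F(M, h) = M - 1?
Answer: 5124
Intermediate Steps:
F(M, h) = -1 + M
Z(m) = -15 + 3*m (Z(m) = -3*((3 - (-1 + m)) - 1*(-1)) = -3*((3 + (1 - m)) + 1) = -3*((4 - m) + 1) = -3*(5 - m) = -15 + 3*m)
183*(49 + Z(-2)) = 183*(49 + (-15 + 3*(-2))) = 183*(49 + (-15 - 6)) = 183*(49 - 21) = 183*28 = 5124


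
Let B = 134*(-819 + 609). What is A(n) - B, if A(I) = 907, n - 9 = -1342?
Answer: 29047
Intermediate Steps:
n = -1333 (n = 9 - 1342 = -1333)
B = -28140 (B = 134*(-210) = -28140)
A(n) - B = 907 - 1*(-28140) = 907 + 28140 = 29047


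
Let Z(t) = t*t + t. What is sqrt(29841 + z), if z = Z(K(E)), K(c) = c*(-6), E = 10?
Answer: 3*sqrt(3709) ≈ 182.70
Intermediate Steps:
K(c) = -6*c
Z(t) = t + t**2 (Z(t) = t**2 + t = t + t**2)
z = 3540 (z = (-6*10)*(1 - 6*10) = -60*(1 - 60) = -60*(-59) = 3540)
sqrt(29841 + z) = sqrt(29841 + 3540) = sqrt(33381) = 3*sqrt(3709)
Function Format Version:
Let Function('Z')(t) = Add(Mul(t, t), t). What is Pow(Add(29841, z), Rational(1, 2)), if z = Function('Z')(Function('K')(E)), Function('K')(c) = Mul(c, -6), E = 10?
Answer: Mul(3, Pow(3709, Rational(1, 2))) ≈ 182.70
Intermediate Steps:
Function('K')(c) = Mul(-6, c)
Function('Z')(t) = Add(t, Pow(t, 2)) (Function('Z')(t) = Add(Pow(t, 2), t) = Add(t, Pow(t, 2)))
z = 3540 (z = Mul(Mul(-6, 10), Add(1, Mul(-6, 10))) = Mul(-60, Add(1, -60)) = Mul(-60, -59) = 3540)
Pow(Add(29841, z), Rational(1, 2)) = Pow(Add(29841, 3540), Rational(1, 2)) = Pow(33381, Rational(1, 2)) = Mul(3, Pow(3709, Rational(1, 2)))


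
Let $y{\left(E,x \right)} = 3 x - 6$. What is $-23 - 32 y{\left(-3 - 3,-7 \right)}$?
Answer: $841$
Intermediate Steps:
$y{\left(E,x \right)} = -6 + 3 x$
$-23 - 32 y{\left(-3 - 3,-7 \right)} = -23 - 32 \left(-6 + 3 \left(-7\right)\right) = -23 - 32 \left(-6 - 21\right) = -23 - -864 = -23 + 864 = 841$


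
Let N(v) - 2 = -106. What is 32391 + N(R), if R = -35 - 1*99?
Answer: 32287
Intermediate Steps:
R = -134 (R = -35 - 99 = -134)
N(v) = -104 (N(v) = 2 - 106 = -104)
32391 + N(R) = 32391 - 104 = 32287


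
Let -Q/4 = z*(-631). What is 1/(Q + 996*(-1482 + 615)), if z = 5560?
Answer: 1/13169908 ≈ 7.5931e-8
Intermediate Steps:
Q = 14033440 (Q = -22240*(-631) = -4*(-3508360) = 14033440)
1/(Q + 996*(-1482 + 615)) = 1/(14033440 + 996*(-1482 + 615)) = 1/(14033440 + 996*(-867)) = 1/(14033440 - 863532) = 1/13169908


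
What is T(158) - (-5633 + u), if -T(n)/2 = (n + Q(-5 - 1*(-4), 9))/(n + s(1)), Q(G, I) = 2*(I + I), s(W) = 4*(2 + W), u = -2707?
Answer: 708706/85 ≈ 8337.7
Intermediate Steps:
s(W) = 8 + 4*W
Q(G, I) = 4*I (Q(G, I) = 2*(2*I) = 4*I)
T(n) = -2*(36 + n)/(12 + n) (T(n) = -2*(n + 4*9)/(n + (8 + 4*1)) = -2*(n + 36)/(n + (8 + 4)) = -2*(36 + n)/(n + 12) = -2*(36 + n)/(12 + n))
T(158) - (-5633 + u) = 2*(-36 - 1*158)/(12 + 158) - (-5633 - 2707) = 2*(-36 - 158)/170 - 1*(-8340) = 2*(1/170)*(-194) + 8340 = -194/85 + 8340 = 708706/85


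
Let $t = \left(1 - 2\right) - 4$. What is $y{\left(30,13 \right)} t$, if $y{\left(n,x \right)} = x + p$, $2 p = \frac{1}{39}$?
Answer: $- \frac{5075}{78} \approx -65.064$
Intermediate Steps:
$p = \frac{1}{78}$ ($p = \frac{1}{2 \cdot 39} = \frac{1}{2} \cdot \frac{1}{39} = \frac{1}{78} \approx 0.012821$)
$t = -5$ ($t = -1 - 4 = -5$)
$y{\left(n,x \right)} = \frac{1}{78} + x$ ($y{\left(n,x \right)} = x + \frac{1}{78} = \frac{1}{78} + x$)
$y{\left(30,13 \right)} t = \left(\frac{1}{78} + 13\right) \left(-5\right) = \frac{1015}{78} \left(-5\right) = - \frac{5075}{78}$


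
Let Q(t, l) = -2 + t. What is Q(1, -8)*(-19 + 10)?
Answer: 9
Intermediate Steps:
Q(1, -8)*(-19 + 10) = (-2 + 1)*(-19 + 10) = -1*(-9) = 9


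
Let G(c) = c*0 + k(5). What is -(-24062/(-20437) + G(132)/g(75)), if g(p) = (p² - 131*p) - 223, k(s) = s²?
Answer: -105915301/90392851 ≈ -1.1717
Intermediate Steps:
g(p) = -223 + p² - 131*p
G(c) = 25 (G(c) = c*0 + 5² = 0 + 25 = 25)
-(-24062/(-20437) + G(132)/g(75)) = -(-24062/(-20437) + 25/(-223 + 75² - 131*75)) = -(-24062*(-1/20437) + 25/(-223 + 5625 - 9825)) = -(24062/20437 + 25/(-4423)) = -(24062/20437 + 25*(-1/4423)) = -(24062/20437 - 25/4423) = -1*105915301/90392851 = -105915301/90392851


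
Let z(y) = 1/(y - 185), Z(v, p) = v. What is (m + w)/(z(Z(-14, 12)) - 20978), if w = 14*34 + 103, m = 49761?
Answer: -3339220/1391541 ≈ -2.3997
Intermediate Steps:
w = 579 (w = 476 + 103 = 579)
z(y) = 1/(-185 + y)
(m + w)/(z(Z(-14, 12)) - 20978) = (49761 + 579)/(1/(-185 - 14) - 20978) = 50340/(1/(-199) - 20978) = 50340/(-1/199 - 20978) = 50340/(-4174623/199) = 50340*(-199/4174623) = -3339220/1391541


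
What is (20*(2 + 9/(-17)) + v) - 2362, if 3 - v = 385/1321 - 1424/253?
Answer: -13205514556/5681621 ≈ -2324.3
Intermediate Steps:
v = 2786338/334213 (v = 3 - (385/1321 - 1424/253) = 3 - 1*(-1783699/334213) = 3 + 1783699/334213 = 2786338/334213 ≈ 8.3370)
(20*(2 + 9/(-17)) + v) - 2362 = (20*(2 + 9/(-17)) + 2786338/334213) - 2362 = (20*(2 + 9*(-1/17)) + 2786338/334213) - 2362 = (20*(2 - 9/17) + 2786338/334213) - 2362 = (20*(25/17) + 2786338/334213) - 2362 = (500/17 + 2786338/334213) - 2362 = 214474246/5681621 - 2362 = -13205514556/5681621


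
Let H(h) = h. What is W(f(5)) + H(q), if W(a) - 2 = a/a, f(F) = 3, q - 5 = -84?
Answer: -76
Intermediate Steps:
q = -79 (q = 5 - 84 = -79)
W(a) = 3 (W(a) = 2 + a/a = 2 + 1 = 3)
W(f(5)) + H(q) = 3 - 79 = -76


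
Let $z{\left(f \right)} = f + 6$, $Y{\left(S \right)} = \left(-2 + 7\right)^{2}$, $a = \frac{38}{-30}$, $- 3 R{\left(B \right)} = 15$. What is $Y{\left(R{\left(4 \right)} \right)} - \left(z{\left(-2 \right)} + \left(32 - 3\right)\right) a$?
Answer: $\frac{334}{5} \approx 66.8$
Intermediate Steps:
$R{\left(B \right)} = -5$ ($R{\left(B \right)} = \left(- \frac{1}{3}\right) 15 = -5$)
$a = - \frac{19}{15}$ ($a = 38 \left(- \frac{1}{30}\right) = - \frac{19}{15} \approx -1.2667$)
$Y{\left(S \right)} = 25$ ($Y{\left(S \right)} = 5^{2} = 25$)
$z{\left(f \right)} = 6 + f$
$Y{\left(R{\left(4 \right)} \right)} - \left(z{\left(-2 \right)} + \left(32 - 3\right)\right) a = 25 - \left(\left(6 - 2\right) + \left(32 - 3\right)\right) \left(- \frac{19}{15}\right) = 25 - \left(4 + \left(32 - 3\right)\right) \left(- \frac{19}{15}\right) = 25 - \left(4 + 29\right) \left(- \frac{19}{15}\right) = 25 - 33 \left(- \frac{19}{15}\right) = 25 - - \frac{209}{5} = 25 + \frac{209}{5} = \frac{334}{5}$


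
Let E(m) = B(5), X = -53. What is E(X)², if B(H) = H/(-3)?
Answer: 25/9 ≈ 2.7778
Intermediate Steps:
B(H) = -H/3 (B(H) = H*(-⅓) = -H/3)
E(m) = -5/3 (E(m) = -⅓*5 = -5/3)
E(X)² = (-5/3)² = 25/9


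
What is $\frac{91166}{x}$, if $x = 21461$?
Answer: $\frac{91166}{21461} \approx 4.248$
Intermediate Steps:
$\frac{91166}{x} = \frac{91166}{21461}$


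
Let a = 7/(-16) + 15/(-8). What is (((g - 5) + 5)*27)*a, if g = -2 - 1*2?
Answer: 999/4 ≈ 249.75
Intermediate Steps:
a = -37/16 (a = 7*(-1/16) + 15*(-1/8) = -7/16 - 15/8 = -37/16 ≈ -2.3125)
g = -4 (g = -2 - 2 = -4)
(((g - 5) + 5)*27)*a = (((-4 - 5) + 5)*27)*(-37/16) = ((-9 + 5)*27)*(-37/16) = -4*27*(-37/16) = -108*(-37/16) = 999/4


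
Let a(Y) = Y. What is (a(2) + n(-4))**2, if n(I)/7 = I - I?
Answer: 4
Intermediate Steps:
n(I) = 0 (n(I) = 7*(I - I) = 7*0 = 0)
(a(2) + n(-4))**2 = (2 + 0)**2 = 2**2 = 4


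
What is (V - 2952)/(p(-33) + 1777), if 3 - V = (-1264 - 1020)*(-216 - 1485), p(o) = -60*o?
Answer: -3888033/3757 ≈ -1034.9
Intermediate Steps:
V = -3885081 (V = 3 - (-1264 - 1020)*(-216 - 1485) = 3 - (-2284)*(-1701) = 3 - 1*3885084 = 3 - 3885084 = -3885081)
(V - 2952)/(p(-33) + 1777) = (-3885081 - 2952)/(-60*(-33) + 1777) = -3888033/(1980 + 1777) = -3888033/3757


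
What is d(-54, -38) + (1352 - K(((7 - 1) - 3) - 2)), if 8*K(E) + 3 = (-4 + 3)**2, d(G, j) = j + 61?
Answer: 5501/4 ≈ 1375.3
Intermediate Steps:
d(G, j) = 61 + j
K(E) = -1/4 (K(E) = -3/8 + (-4 + 3)**2/8 = -3/8 + (1/8)*(-1)**2 = -3/8 + (1/8)*1 = -3/8 + 1/8 = -1/4)
d(-54, -38) + (1352 - K(((7 - 1) - 3) - 2)) = (61 - 38) + (1352 - 1*(-1/4)) = 23 + (1352 + 1/4) = 23 + 5409/4 = 5501/4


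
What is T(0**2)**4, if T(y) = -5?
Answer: 625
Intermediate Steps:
T(0**2)**4 = (-5)**4 = 625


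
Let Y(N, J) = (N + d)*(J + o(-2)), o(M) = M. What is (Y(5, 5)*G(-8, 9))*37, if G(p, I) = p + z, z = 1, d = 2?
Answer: -5439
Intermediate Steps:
Y(N, J) = (-2 + J)*(2 + N) (Y(N, J) = (N + 2)*(J - 2) = (2 + N)*(-2 + J) = (-2 + J)*(2 + N))
G(p, I) = 1 + p (G(p, I) = p + 1 = 1 + p)
(Y(5, 5)*G(-8, 9))*37 = ((-4 - 2*5 + 2*5 + 5*5)*(1 - 8))*37 = ((-4 - 10 + 10 + 25)*(-7))*37 = (21*(-7))*37 = -147*37 = -5439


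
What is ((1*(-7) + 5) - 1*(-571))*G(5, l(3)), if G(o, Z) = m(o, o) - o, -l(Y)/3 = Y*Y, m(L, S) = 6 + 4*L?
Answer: 11949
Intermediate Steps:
l(Y) = -3*Y² (l(Y) = -3*Y*Y = -3*Y²)
G(o, Z) = 6 + 3*o (G(o, Z) = (6 + 4*o) - o = 6 + 3*o)
((1*(-7) + 5) - 1*(-571))*G(5, l(3)) = ((1*(-7) + 5) - 1*(-571))*(6 + 3*5) = ((-7 + 5) + 571)*(6 + 15) = (-2 + 571)*21 = 569*21 = 11949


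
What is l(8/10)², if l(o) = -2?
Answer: 4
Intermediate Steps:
l(8/10)² = (-2)² = 4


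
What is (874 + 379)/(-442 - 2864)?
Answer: -1253/3306 ≈ -0.37901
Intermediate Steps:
(874 + 379)/(-442 - 2864) = 1253/(-3306) = 1253*(-1/3306) = -1253/3306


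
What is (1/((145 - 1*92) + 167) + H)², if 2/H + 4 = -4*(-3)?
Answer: 196/3025 ≈ 0.064793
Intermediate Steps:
H = ¼ (H = 2/(-4 - 4*(-3)) = 2/(-4 + 12) = 2/8 = 2*(⅛) = ¼ ≈ 0.25000)
(1/((145 - 1*92) + 167) + H)² = (1/((145 - 1*92) + 167) + ¼)² = (1/((145 - 92) + 167) + ¼)² = (1/(53 + 167) + ¼)² = (1/220 + ¼)² = (14/55)² = 196/3025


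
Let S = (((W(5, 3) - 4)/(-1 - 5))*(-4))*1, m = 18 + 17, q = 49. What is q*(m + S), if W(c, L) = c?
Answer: 5243/3 ≈ 1747.7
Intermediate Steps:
m = 35
S = ⅔ (S = (((5 - 4)/(-1 - 5))*(-4))*1 = ((1/(-6))*(-4))*1 = ((1*(-⅙))*(-4))*1 = -⅙*(-4)*1 = (⅔)*1 = ⅔ ≈ 0.66667)
q*(m + S) = 49*(35 + ⅔) = 49*(107/3) = 5243/3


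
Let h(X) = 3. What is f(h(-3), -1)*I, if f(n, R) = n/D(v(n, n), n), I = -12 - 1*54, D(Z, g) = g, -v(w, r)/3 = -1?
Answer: -66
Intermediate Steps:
v(w, r) = 3 (v(w, r) = -3*(-1) = 3)
I = -66 (I = -12 - 54 = -66)
f(n, R) = 1 (f(n, R) = n/n = 1)
f(h(-3), -1)*I = 1*(-66) = -66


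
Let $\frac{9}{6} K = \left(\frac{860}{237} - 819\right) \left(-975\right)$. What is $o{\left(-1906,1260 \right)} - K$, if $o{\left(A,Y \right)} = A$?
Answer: $- \frac{126059672}{237} \approx -5.319 \cdot 10^{5}$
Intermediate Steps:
$K = \frac{125607950}{237}$ ($K = \frac{2 \left(\frac{860}{237} - 819\right) \left(-975\right)}{3} = \frac{2 \left(\left(- \frac{193243}{237}\right) \left(-975\right)\right)}{3} = \frac{2}{3} \cdot \frac{62803975}{79} = \frac{125607950}{237} \approx 5.2999 \cdot 10^{5}$)
$o{\left(-1906,1260 \right)} - K = -1906 - \frac{125607950}{237} = - \frac{126059672}{237}$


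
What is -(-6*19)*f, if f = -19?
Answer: -2166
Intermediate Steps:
-(-6*19)*f = -(-6*19)*(-19) = -(-114)*(-19) = -1*2166 = -2166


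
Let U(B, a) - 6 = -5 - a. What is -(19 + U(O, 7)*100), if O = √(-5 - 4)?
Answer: 581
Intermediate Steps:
O = 3*I (O = √(-9) = 3*I ≈ 3.0*I)
U(B, a) = 1 - a (U(B, a) = 6 + (-5 - a) = 1 - a)
-(19 + U(O, 7)*100) = -(19 + (1 - 1*7)*100) = -(19 + (1 - 7)*100) = -(19 - 6*100) = -(19 - 600) = -1*(-581) = 581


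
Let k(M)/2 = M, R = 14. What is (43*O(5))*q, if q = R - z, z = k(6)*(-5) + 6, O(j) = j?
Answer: 14620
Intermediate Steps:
k(M) = 2*M
z = -54 (z = (2*6)*(-5) + 6 = 12*(-5) + 6 = -60 + 6 = -54)
q = 68 (q = 14 - 1*(-54) = 14 + 54 = 68)
(43*O(5))*q = (43*5)*68 = 215*68 = 14620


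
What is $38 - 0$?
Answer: $38$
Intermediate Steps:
$38 - 0 = 38 + 0 = 38$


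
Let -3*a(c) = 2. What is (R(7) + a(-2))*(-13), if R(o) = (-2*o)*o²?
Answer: 26780/3 ≈ 8926.7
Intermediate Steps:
a(c) = -⅔ (a(c) = -⅓*2 = -⅔)
R(o) = -2*o³
(R(7) + a(-2))*(-13) = (-2*7³ - ⅔)*(-13) = (-2*343 - ⅔)*(-13) = (-686 - ⅔)*(-13) = -2060/3*(-13) = 26780/3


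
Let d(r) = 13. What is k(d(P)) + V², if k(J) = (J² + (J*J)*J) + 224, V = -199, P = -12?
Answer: 42191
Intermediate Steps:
k(J) = 224 + J² + J³ (k(J) = (J² + J²*J) + 224 = (J² + J³) + 224 = 224 + J² + J³)
k(d(P)) + V² = (224 + 13² + 13³) + (-199)² = (224 + 169 + 2197) + 39601 = 2590 + 39601 = 42191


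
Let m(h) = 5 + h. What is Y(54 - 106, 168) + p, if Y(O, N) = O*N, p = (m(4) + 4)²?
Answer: -8567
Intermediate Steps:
p = 169 (p = ((5 + 4) + 4)² = (9 + 4)² = 13² = 169)
Y(O, N) = N*O
Y(54 - 106, 168) + p = 168*(54 - 106) + 169 = 168*(-52) + 169 = -8736 + 169 = -8567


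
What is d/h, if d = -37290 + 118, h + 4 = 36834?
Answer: -18586/18415 ≈ -1.0093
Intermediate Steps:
h = 36830 (h = -4 + 36834 = 36830)
d = -37172
d/h = -37172/36830 = -37172*1/36830 = -18586/18415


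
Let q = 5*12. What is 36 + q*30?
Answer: 1836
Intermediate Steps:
q = 60
36 + q*30 = 36 + 60*30 = 36 + 1800 = 1836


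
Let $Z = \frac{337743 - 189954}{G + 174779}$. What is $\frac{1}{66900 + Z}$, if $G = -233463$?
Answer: $\frac{58684}{3925811811} \approx 1.4948 \cdot 10^{-5}$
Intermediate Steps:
$Z = - \frac{147789}{58684}$ ($Z = \frac{337743 - 189954}{-233463 + 174779} = \frac{147789}{-58684} = 147789 \left(- \frac{1}{58684}\right) = - \frac{147789}{58684} \approx -2.5184$)
$\frac{1}{66900 + Z} = \frac{1}{66900 - \frac{147789}{58684}} = \frac{1}{\frac{3925811811}{58684}} = \frac{58684}{3925811811}$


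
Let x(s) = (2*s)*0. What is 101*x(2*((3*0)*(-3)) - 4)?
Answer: 0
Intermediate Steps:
x(s) = 0
101*x(2*((3*0)*(-3)) - 4) = 101*0 = 0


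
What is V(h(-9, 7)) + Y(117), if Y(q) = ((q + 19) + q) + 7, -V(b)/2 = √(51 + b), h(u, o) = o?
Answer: 260 - 2*√58 ≈ 244.77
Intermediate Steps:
V(b) = -2*√(51 + b)
Y(q) = 26 + 2*q (Y(q) = ((19 + q) + q) + 7 = (19 + 2*q) + 7 = 26 + 2*q)
V(h(-9, 7)) + Y(117) = -2*√(51 + 7) + (26 + 2*117) = -2*√58 + (26 + 234) = -2*√58 + 260 = 260 - 2*√58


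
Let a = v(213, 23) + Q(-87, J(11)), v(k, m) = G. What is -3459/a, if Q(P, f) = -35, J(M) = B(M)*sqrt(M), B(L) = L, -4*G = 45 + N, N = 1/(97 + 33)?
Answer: 599560/8017 ≈ 74.786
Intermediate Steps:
N = 1/130 ≈ 0.0076923
G = -5851/520 (G = -(45 + 1/130)/4 = -1/4*5851/130 = -5851/520 ≈ -11.252)
J(M) = M**(3/2) (J(M) = M*sqrt(M) = M**(3/2))
v(k, m) = -5851/520
a = -24051/520 (a = -5851/520 - 35 = -24051/520 ≈ -46.252)
-3459/a = -3459/(-24051/520) = -3459*(-520/24051) = 599560/8017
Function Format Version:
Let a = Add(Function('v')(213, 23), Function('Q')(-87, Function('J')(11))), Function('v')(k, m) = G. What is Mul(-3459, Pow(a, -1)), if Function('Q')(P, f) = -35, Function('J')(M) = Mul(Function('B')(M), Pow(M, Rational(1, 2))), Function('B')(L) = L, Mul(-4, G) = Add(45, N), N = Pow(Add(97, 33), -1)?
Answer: Rational(599560, 8017) ≈ 74.786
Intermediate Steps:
N = Rational(1, 130) (N = Pow(130, -1) = Rational(1, 130) ≈ 0.0076923)
G = Rational(-5851, 520) (G = Mul(Rational(-1, 4), Add(45, Rational(1, 130))) = Mul(Rational(-1, 4), Rational(5851, 130)) = Rational(-5851, 520) ≈ -11.252)
Function('J')(M) = Pow(M, Rational(3, 2)) (Function('J')(M) = Mul(M, Pow(M, Rational(1, 2))) = Pow(M, Rational(3, 2)))
Function('v')(k, m) = Rational(-5851, 520)
a = Rational(-24051, 520) (a = Add(Rational(-5851, 520), -35) = Rational(-24051, 520) ≈ -46.252)
Mul(-3459, Pow(a, -1)) = Mul(-3459, Pow(Rational(-24051, 520), -1)) = Mul(-3459, Rational(-520, 24051)) = Rational(599560, 8017)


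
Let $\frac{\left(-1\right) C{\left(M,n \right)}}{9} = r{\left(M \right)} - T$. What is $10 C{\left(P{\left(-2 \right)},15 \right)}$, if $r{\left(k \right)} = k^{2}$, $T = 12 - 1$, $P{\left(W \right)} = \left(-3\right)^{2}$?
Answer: $-6300$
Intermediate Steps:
$P{\left(W \right)} = 9$
$T = 11$
$C{\left(M,n \right)} = 99 - 9 M^{2}$ ($C{\left(M,n \right)} = - 9 \left(M^{2} - 11\right) = - 9 \left(-11 + M^{2}\right) = 99 - 9 M^{2}$)
$10 C{\left(P{\left(-2 \right)},15 \right)} = 10 \left(99 - 9 \cdot 9^{2}\right) = 10 \left(99 - 729\right) = 10 \left(-630\right) = -6300$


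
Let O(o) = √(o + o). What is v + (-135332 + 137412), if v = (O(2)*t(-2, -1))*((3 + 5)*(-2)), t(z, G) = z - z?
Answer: 2080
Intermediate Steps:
O(o) = √2*√o (O(o) = √(2*o) = √2*√o)
t(z, G) = 0
v = 0 (v = ((√2*√2)*0)*((3 + 5)*(-2)) = (2*0)*(8*(-2)) = 0*(-16) = 0)
v + (-135332 + 137412) = 0 + (-135332 + 137412) = 0 + 2080 = 2080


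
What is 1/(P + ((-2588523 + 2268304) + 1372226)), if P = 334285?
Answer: 1/1386292 ≈ 7.2135e-7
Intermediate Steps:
1/(P + ((-2588523 + 2268304) + 1372226)) = 1/(334285 + ((-2588523 + 2268304) + 1372226)) = 1/(334285 + (-320219 + 1372226)) = 1/(334285 + 1052007) = 1/1386292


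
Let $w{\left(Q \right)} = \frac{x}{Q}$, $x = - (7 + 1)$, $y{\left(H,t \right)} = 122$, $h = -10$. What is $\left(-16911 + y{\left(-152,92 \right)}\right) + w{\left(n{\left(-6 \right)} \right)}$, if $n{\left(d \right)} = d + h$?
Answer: $- \frac{33577}{2} \approx -16789.0$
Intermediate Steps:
$x = -8$ ($x = \left(-1\right) 8 = -8$)
$n{\left(d \right)} = -10 + d$ ($n{\left(d \right)} = d - 10 = -10 + d$)
$w{\left(Q \right)} = - \frac{8}{Q}$
$\left(-16911 + y{\left(-152,92 \right)}\right) + w{\left(n{\left(-6 \right)} \right)} = \left(-16911 + 122\right) - \frac{8}{-10 - 6} = -16789 - \frac{8}{-16} = -16789 - - \frac{1}{2} = -16789 + \frac{1}{2} = - \frac{33577}{2}$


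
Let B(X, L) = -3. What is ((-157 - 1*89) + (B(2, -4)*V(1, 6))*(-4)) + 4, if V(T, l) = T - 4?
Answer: -278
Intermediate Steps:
V(T, l) = -4 + T
((-157 - 1*89) + (B(2, -4)*V(1, 6))*(-4)) + 4 = ((-157 - 1*89) - 3*(-4 + 1)*(-4)) + 4 = ((-157 - 89) - 3*(-3)*(-4)) + 4 = (-246 + 9*(-4)) + 4 = (-246 - 36) + 4 = -282 + 4 = -278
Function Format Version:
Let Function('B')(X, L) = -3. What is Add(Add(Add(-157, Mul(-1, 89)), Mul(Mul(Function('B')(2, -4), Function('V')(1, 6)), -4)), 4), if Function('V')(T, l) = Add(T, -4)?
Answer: -278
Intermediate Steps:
Function('V')(T, l) = Add(-4, T)
Add(Add(Add(-157, Mul(-1, 89)), Mul(Mul(Function('B')(2, -4), Function('V')(1, 6)), -4)), 4) = Add(Add(Add(-157, Mul(-1, 89)), Mul(Mul(-3, Add(-4, 1)), -4)), 4) = Add(Add(Add(-157, -89), Mul(Mul(-3, -3), -4)), 4) = Add(Add(-246, Mul(9, -4)), 4) = Add(Add(-246, -36), 4) = Add(-282, 4) = -278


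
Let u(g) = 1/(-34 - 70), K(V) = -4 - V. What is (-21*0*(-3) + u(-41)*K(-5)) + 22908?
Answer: 2382431/104 ≈ 22908.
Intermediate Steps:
u(g) = -1/104 (u(g) = 1/(-104) = -1/104)
(-21*0*(-3) + u(-41)*K(-5)) + 22908 = (-21*0*(-3) - (-4 - 1*(-5))/104) + 22908 = (0*(-3) - (-4 + 5)/104) + 22908 = (0 - 1/104*1) + 22908 = (0 - 1/104) + 22908 = -1/104 + 22908 = 2382431/104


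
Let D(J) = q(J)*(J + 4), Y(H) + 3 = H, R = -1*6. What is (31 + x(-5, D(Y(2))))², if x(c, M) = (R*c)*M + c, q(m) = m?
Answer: 4096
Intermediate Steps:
R = -6
Y(H) = -3 + H
D(J) = J*(4 + J) (D(J) = J*(J + 4) = J*(4 + J))
x(c, M) = c - 6*M*c (x(c, M) = (-6*c)*M + c = -6*M*c + c = c - 6*M*c)
(31 + x(-5, D(Y(2))))² = (31 - 5*(1 - 6*(-3 + 2)*(4 + (-3 + 2))))² = (31 - 5*(1 - (-6)*(4 - 1)))² = (31 - 5*(1 - (-6)*3))² = (31 - 5*(1 - 6*(-3)))² = (31 - 5*(1 + 18))² = (31 - 5*19)² = (31 - 95)² = (-64)² = 4096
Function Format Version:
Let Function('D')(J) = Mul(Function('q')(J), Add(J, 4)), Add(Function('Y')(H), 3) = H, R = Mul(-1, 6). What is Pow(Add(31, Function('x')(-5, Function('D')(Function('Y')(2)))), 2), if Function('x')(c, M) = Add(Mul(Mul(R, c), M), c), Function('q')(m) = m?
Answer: 4096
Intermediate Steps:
R = -6
Function('Y')(H) = Add(-3, H)
Function('D')(J) = Mul(J, Add(4, J)) (Function('D')(J) = Mul(J, Add(J, 4)) = Mul(J, Add(4, J)))
Function('x')(c, M) = Add(c, Mul(-6, M, c)) (Function('x')(c, M) = Add(Mul(Mul(-6, c), M), c) = Add(Mul(-6, M, c), c) = Add(c, Mul(-6, M, c)))
Pow(Add(31, Function('x')(-5, Function('D')(Function('Y')(2)))), 2) = Pow(Add(31, Mul(-5, Add(1, Mul(-6, Mul(Add(-3, 2), Add(4, Add(-3, 2))))))), 2) = Pow(Add(31, Mul(-5, Add(1, Mul(-6, Mul(-1, Add(4, -1)))))), 2) = Pow(Add(31, Mul(-5, Add(1, Mul(-6, Mul(-1, 3))))), 2) = Pow(Add(31, Mul(-5, Add(1, Mul(-6, -3)))), 2) = Pow(Add(31, Mul(-5, Add(1, 18))), 2) = Pow(Add(31, Mul(-5, 19)), 2) = Pow(Add(31, -95), 2) = Pow(-64, 2) = 4096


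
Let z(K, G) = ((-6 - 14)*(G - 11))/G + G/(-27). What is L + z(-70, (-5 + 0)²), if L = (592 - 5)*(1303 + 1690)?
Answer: 237178648/135 ≈ 1.7569e+6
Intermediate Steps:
z(K, G) = -G/27 + (220 - 20*G)/G (z(K, G) = (-20*(-11 + G))/G + G*(-1/27) = (220 - 20*G)/G - G/27 = -G/27 + (220 - 20*G)/G)
L = 1756891 (L = 587*2993 = 1756891)
L + z(-70, (-5 + 0)²) = 1756891 + (-20 + 220/((-5 + 0)²) - (-5 + 0)²/27) = 1756891 + (-20 + 220/((-5)²) - 1/27*(-5)²) = 1756891 + (-20 + 220/25 - 1/27*25) = 1756891 + (-20 + 220*(1/25) - 25/27) = 1756891 + (-20 + 44/5 - 25/27) = 1756891 - 1637/135 = 237178648/135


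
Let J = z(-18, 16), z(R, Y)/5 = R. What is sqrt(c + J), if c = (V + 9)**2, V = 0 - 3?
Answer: 3*I*sqrt(6) ≈ 7.3485*I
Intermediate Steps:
z(R, Y) = 5*R
J = -90 (J = 5*(-18) = -90)
V = -3
c = 36 (c = (-3 + 9)**2 = 6**2 = 36)
sqrt(c + J) = sqrt(36 - 90) = sqrt(-54) = 3*I*sqrt(6)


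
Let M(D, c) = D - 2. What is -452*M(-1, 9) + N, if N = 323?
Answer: 1679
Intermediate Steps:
M(D, c) = -2 + D
-452*M(-1, 9) + N = -452*(-2 - 1) + 323 = -452*(-3) + 323 = 1356 + 323 = 1679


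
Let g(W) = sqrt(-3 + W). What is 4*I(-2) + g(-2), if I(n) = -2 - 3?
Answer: -20 + I*sqrt(5) ≈ -20.0 + 2.2361*I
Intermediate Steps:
I(n) = -5
4*I(-2) + g(-2) = 4*(-5) + sqrt(-3 - 2) = -20 + sqrt(-5) = -20 + I*sqrt(5)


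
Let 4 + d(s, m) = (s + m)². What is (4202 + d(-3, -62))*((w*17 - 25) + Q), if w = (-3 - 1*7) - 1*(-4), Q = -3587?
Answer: -31283022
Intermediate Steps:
w = -6 (w = (-3 - 7) + 4 = -10 + 4 = -6)
d(s, m) = -4 + (m + s)² (d(s, m) = -4 + (s + m)² = -4 + (m + s)²)
(4202 + d(-3, -62))*((w*17 - 25) + Q) = (4202 + (-4 + (-62 - 3)²))*((-6*17 - 25) - 3587) = (4202 + (-4 + (-65)²))*((-102 - 25) - 3587) = (4202 + (-4 + 4225))*(-127 - 3587) = (4202 + 4221)*(-3714) = 8423*(-3714) = -31283022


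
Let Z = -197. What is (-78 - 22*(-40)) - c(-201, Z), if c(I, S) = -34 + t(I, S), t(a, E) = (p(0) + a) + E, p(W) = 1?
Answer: 1233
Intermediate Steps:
t(a, E) = 1 + E + a (t(a, E) = (1 + a) + E = 1 + E + a)
c(I, S) = -33 + I + S (c(I, S) = -34 + (1 + S + I) = -34 + (1 + I + S) = -33 + I + S)
(-78 - 22*(-40)) - c(-201, Z) = (-78 - 22*(-40)) - (-33 - 201 - 197) = (-78 + 880) - 1*(-431) = 802 + 431 = 1233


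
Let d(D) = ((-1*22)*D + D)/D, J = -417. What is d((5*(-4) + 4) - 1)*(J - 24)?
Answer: 9261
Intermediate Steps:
d(D) = -21 (d(D) = (-22*D + D)/D = (-21*D)/D = -21)
d((5*(-4) + 4) - 1)*(J - 24) = -21*(-417 - 24) = -21*(-441) = 9261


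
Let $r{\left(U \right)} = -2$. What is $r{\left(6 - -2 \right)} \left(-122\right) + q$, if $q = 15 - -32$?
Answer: $291$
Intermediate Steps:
$q = 47$ ($q = 15 + 32 = 47$)
$r{\left(6 - -2 \right)} \left(-122\right) + q = \left(-2\right) \left(-122\right) + 47 = 244 + 47 = 291$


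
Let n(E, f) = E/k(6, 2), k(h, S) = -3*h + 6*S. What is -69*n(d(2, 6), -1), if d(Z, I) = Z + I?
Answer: 92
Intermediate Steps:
d(Z, I) = I + Z
n(E, f) = -E/6 (n(E, f) = E/(-3*6 + 6*2) = E/(-18 + 12) = E/(-6) = E*(-1/6) = -E/6)
-69*n(d(2, 6), -1) = -(-23)*(6 + 2)/2 = -(-23)*8/2 = -69*(-4/3) = 92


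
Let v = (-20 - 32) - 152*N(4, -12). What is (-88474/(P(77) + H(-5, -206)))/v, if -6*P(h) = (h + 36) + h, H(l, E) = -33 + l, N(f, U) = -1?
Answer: 132711/10450 ≈ 12.700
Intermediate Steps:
P(h) = -6 - h/3 (P(h) = -((h + 36) + h)/6 = -((36 + h) + h)/6 = -(36 + 2*h)/6 = -6 - h/3)
v = 100 (v = (-20 - 32) - 152*(-1) = -52 + 152 = 100)
(-88474/(P(77) + H(-5, -206)))/v = -88474/((-6 - ⅓*77) + (-33 - 5))/100 = -88474/((-6 - 77/3) - 38)*(1/100) = -88474/(-95/3 - 38)*(1/100) = -88474/(-209/3)*(1/100) = -88474*(-3/209)*(1/100) = (265422/209)*(1/100) = 132711/10450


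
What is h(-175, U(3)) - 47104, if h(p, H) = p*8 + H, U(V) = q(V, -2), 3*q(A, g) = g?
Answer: -145514/3 ≈ -48505.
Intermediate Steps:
q(A, g) = g/3
U(V) = -2/3 (U(V) = (1/3)*(-2) = -2/3)
h(p, H) = H + 8*p (h(p, H) = 8*p + H = H + 8*p)
h(-175, U(3)) - 47104 = (-2/3 + 8*(-175)) - 47104 = (-2/3 - 1400) - 47104 = -4202/3 - 47104 = -145514/3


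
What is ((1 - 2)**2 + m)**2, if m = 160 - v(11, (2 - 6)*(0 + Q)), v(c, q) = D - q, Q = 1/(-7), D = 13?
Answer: 1081600/49 ≈ 22073.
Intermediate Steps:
Q = -1/7 ≈ -0.14286
v(c, q) = 13 - q
m = 1033/7 (m = 160 - (13 - (2 - 6)*(0 - 1/7)) = 160 - (13 - (-4)*(-1)/7) = 160 - (13 - 1*4/7) = 160 - (13 - 4/7) = 160 - 1*87/7 = 160 - 87/7 = 1033/7 ≈ 147.57)
((1 - 2)**2 + m)**2 = ((1 - 2)**2 + 1033/7)**2 = ((-1)**2 + 1033/7)**2 = (1 + 1033/7)**2 = (1040/7)**2 = 1081600/49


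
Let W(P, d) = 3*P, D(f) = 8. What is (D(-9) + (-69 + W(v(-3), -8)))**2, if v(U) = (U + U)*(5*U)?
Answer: 43681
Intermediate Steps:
v(U) = 10*U**2 (v(U) = (2*U)*(5*U) = 10*U**2)
(D(-9) + (-69 + W(v(-3), -8)))**2 = (8 + (-69 + 3*(10*(-3)**2)))**2 = (8 + (-69 + 3*(10*9)))**2 = (8 + (-69 + 3*90))**2 = (8 + (-69 + 270))**2 = (8 + 201)**2 = 209**2 = 43681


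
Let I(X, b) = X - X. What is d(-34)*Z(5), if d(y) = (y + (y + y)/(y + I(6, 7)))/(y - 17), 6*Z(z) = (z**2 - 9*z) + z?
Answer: -80/51 ≈ -1.5686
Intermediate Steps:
I(X, b) = 0
Z(z) = -4*z/3 + z**2/6 (Z(z) = ((z**2 - 9*z) + z)/6 = (z**2 - 8*z)/6 = -4*z/3 + z**2/6)
d(y) = (2 + y)/(-17 + y) (d(y) = (y + (y + y)/(y + 0))/(y - 17) = (y + (2*y)/y)/(-17 + y) = (y + 2)/(-17 + y) = (2 + y)/(-17 + y))
d(-34)*Z(5) = ((2 - 34)/(-17 - 34))*((1/6)*5*(-8 + 5)) = (-32/(-51))*((1/6)*5*(-3)) = -1/51*(-32)*(-5/2) = (32/51)*(-5/2) = -80/51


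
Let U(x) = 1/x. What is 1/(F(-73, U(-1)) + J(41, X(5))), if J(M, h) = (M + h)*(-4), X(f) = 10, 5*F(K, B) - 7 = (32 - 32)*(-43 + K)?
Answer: -5/1013 ≈ -0.0049358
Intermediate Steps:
F(K, B) = 7/5 (F(K, B) = 7/5 + ((32 - 32)*(-43 + K))/5 = 7/5 + (0*(-43 + K))/5 = 7/5 + (⅕)*0 = 7/5 + 0 = 7/5)
J(M, h) = -4*M - 4*h
1/(F(-73, U(-1)) + J(41, X(5))) = 1/(7/5 + (-4*41 - 4*10)) = 1/(7/5 + (-164 - 40)) = 1/(7/5 - 204) = 1/(-1013/5) = -5/1013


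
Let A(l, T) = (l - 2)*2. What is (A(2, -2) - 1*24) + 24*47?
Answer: 1104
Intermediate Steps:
A(l, T) = -4 + 2*l (A(l, T) = (-2 + l)*2 = -4 + 2*l)
(A(2, -2) - 1*24) + 24*47 = ((-4 + 2*2) - 1*24) + 24*47 = ((-4 + 4) - 24) + 1128 = (0 - 24) + 1128 = -24 + 1128 = 1104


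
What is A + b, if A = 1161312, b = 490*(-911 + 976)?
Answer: 1193162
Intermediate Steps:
b = 31850 (b = 490*65 = 31850)
A + b = 1161312 + 31850 = 1193162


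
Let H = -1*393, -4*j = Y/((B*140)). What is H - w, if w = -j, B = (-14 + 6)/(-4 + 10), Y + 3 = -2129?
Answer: -221679/560 ≈ -395.86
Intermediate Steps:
Y = -2132 (Y = -3 - 2129 = -2132)
B = -4/3 (B = -8/6 = -8*1/6 = -4/3 ≈ -1.3333)
j = -1599/560 (j = -(-533)/((-4/3*140)) = -(-533)/(-560/3) = -(-533)*(-3)/560 = -1/4*1599/140 = -1599/560 ≈ -2.8554)
H = -393
w = 1599/560 (w = -1*(-1599/560) = 1599/560 ≈ 2.8554)
H - w = -393 - 1*1599/560 = -393 - 1599/560 = -221679/560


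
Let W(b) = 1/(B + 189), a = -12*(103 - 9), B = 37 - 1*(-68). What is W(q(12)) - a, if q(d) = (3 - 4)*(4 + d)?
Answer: 331633/294 ≈ 1128.0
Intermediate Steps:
B = 105 (B = 37 + 68 = 105)
a = -1128 (a = -12*94 = -1128)
q(d) = -4 - d (q(d) = -(4 + d) = -4 - d)
W(b) = 1/294 (W(b) = 1/(105 + 189) = 1/294)
W(q(12)) - a = 1/294 - 1*(-1128) = 1/294 + 1128 = 331633/294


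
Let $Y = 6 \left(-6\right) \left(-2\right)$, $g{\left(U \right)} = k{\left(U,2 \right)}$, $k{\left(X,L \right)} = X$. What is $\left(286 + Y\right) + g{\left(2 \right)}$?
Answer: $360$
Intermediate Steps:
$g{\left(U \right)} = U$
$Y = 72$ ($Y = \left(-36\right) \left(-2\right) = 72$)
$\left(286 + Y\right) + g{\left(2 \right)} = \left(286 + 72\right) + 2 = 358 + 2 = 360$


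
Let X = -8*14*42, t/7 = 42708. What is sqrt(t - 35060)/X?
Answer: -sqrt(65974)/2352 ≈ -0.10921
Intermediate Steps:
t = 298956 (t = 7*42708 = 298956)
X = -4704 (X = -112*42 = -4704)
sqrt(t - 35060)/X = sqrt(298956 - 35060)/(-4704) = sqrt(263896)*(-1/4704) = (2*sqrt(65974))*(-1/4704) = -sqrt(65974)/2352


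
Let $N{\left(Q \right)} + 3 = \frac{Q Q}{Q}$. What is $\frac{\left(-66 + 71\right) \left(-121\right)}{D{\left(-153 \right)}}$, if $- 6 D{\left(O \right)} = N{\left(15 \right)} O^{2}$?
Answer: $\frac{605}{46818} \approx 0.012922$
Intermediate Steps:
$N{\left(Q \right)} = -3 + Q$ ($N{\left(Q \right)} = -3 + \frac{Q Q}{Q} = -3 + \frac{Q^{2}}{Q} = -3 + Q$)
$D{\left(O \right)} = - 2 O^{2}$ ($D{\left(O \right)} = - \frac{\left(-3 + 15\right) O^{2}}{6} = - \frac{12 O^{2}}{6} = - 2 O^{2}$)
$\frac{\left(-66 + 71\right) \left(-121\right)}{D{\left(-153 \right)}} = \frac{\left(-66 + 71\right) \left(-121\right)}{\left(-2\right) \left(-153\right)^{2}} = \frac{5 \left(-121\right)}{\left(-2\right) 23409} = - \frac{605}{-46818} = \left(-605\right) \left(- \frac{1}{46818}\right) = \frac{605}{46818}$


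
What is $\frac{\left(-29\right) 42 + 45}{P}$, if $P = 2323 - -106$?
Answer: $- \frac{1173}{2429} \approx -0.48291$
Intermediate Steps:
$P = 2429$ ($P = 2323 + 106 = 2429$)
$\frac{\left(-29\right) 42 + 45}{P} = \frac{\left(-29\right) 42 + 45}{2429} = \left(-1218 + 45\right) \frac{1}{2429} = \left(-1173\right) \frac{1}{2429} = - \frac{1173}{2429}$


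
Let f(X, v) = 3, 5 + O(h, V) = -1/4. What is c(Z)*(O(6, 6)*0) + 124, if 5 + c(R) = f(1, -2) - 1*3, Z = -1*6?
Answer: 124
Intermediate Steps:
O(h, V) = -21/4 (O(h, V) = -5 - 1/4 = -5 - 1*¼ = -5 - ¼ = -21/4)
Z = -6
c(R) = -5 (c(R) = -5 + (3 - 1*3) = -5 + (3 - 3) = -5 + 0 = -5)
c(Z)*(O(6, 6)*0) + 124 = -(-105)*0/4 + 124 = -5*0 + 124 = 0 + 124 = 124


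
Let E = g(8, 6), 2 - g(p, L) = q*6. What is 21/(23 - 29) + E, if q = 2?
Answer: -27/2 ≈ -13.500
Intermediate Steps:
g(p, L) = -10 (g(p, L) = 2 - 2*6 = 2 - 1*12 = 2 - 12 = -10)
E = -10
21/(23 - 29) + E = 21/(23 - 29) - 10 = 21/(-6) - 10 = 21*(-⅙) - 10 = -7/2 - 10 = -27/2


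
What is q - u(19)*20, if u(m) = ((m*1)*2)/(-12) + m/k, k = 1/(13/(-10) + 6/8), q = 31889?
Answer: 96484/3 ≈ 32161.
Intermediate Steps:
k = -20/11 (k = 1/(13*(-1/10) + 6*(1/8)) = 1/(-13/10 + 3/4) = 1/(-11/20) = -20/11 ≈ -1.8182)
u(m) = -43*m/60 (u(m) = ((m*1)*2)/(-12) + m/(-20/11) = (m*2)*(-1/12) + m*(-11/20) = (2*m)*(-1/12) - 11*m/20 = -m/6 - 11*m/20 = -43*m/60)
q - u(19)*20 = 31889 - (-43/60*19)*20 = 31889 - (-817)*20/60 = 31889 - 1*(-817/3) = 31889 + 817/3 = 96484/3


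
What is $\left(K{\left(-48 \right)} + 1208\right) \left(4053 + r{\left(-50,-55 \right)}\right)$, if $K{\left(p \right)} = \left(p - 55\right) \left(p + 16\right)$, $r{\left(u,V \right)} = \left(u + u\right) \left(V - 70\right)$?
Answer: $74554712$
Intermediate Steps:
$r{\left(u,V \right)} = 2 u \left(-70 + V\right)$
$K{\left(p \right)} = \left(-55 + p\right) \left(16 + p\right)$
$\left(K{\left(-48 \right)} + 1208\right) \left(4053 + r{\left(-50,-55 \right)}\right) = \left(\left(-880 + \left(-48\right)^{2} - -1872\right) + 1208\right) \left(4053 + 2 \left(-50\right) \left(-70 - 55\right)\right) = \left(\left(-880 + 2304 + 1872\right) + 1208\right) \left(4053 + 2 \left(-50\right) \left(-125\right)\right) = \left(3296 + 1208\right) \left(4053 + 12500\right) = 4504 \cdot 16553 = 74554712$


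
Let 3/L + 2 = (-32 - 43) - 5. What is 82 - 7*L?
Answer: 6745/82 ≈ 82.256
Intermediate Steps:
L = -3/82 (L = 3/(-2 + ((-32 - 43) - 5)) = 3/(-2 + (-75 - 5)) = 3/(-2 - 80) = 3/(-82) = 3*(-1/82) = -3/82 ≈ -0.036585)
82 - 7*L = 82 - 7*(-3/82) = 82 + 21/82 = 6745/82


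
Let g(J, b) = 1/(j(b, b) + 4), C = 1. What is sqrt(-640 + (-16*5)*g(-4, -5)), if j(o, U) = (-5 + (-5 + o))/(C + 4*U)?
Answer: 12*I*sqrt(37765)/91 ≈ 25.626*I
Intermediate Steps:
j(o, U) = (-10 + o)/(1 + 4*U) (j(o, U) = (-5 + (-5 + o))/(1 + 4*U) = (-10 + o)/(1 + 4*U))
g(J, b) = 1/(4 + (-10 + b)/(1 + 4*b)) (g(J, b) = 1/((-10 + b)/(1 + 4*b) + 4) = 1/(4 + (-10 + b)/(1 + 4*b)))
sqrt(-640 + (-16*5)*g(-4, -5)) = sqrt(-640 + (-16*5)*((1 + 4*(-5))/(-6 + 17*(-5)))) = sqrt(-640 - 80*(1 - 20)/(-6 - 85)) = sqrt(-640 - 80*(-19)/(-91)) = sqrt(-640 - (-80)*(-19)/91) = sqrt(-640 - 80*19/91) = sqrt(-640 - 1520/91) = sqrt(-59760/91) = 12*I*sqrt(37765)/91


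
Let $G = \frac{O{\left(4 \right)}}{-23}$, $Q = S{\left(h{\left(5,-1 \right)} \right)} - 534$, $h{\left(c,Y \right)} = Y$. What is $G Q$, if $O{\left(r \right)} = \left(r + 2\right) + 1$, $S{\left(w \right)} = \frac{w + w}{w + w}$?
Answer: $\frac{3731}{23} \approx 162.22$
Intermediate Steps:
$S{\left(w \right)} = 1$ ($S{\left(w \right)} = \frac{2 w}{2 w} = 2 w \frac{1}{2 w} = 1$)
$O{\left(r \right)} = 3 + r$ ($O{\left(r \right)} = \left(2 + r\right) + 1 = 3 + r$)
$Q = -533$ ($Q = 1 - 534 = -533$)
$G = - \frac{7}{23}$ ($G = \frac{3 + 4}{-23} = 7 \left(- \frac{1}{23}\right) = - \frac{7}{23} \approx -0.30435$)
$G Q = \left(- \frac{7}{23}\right) \left(-533\right) = \frac{3731}{23}$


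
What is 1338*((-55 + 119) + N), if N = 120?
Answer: 246192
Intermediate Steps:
1338*((-55 + 119) + N) = 1338*((-55 + 119) + 120) = 1338*(64 + 120) = 1338*184 = 246192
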